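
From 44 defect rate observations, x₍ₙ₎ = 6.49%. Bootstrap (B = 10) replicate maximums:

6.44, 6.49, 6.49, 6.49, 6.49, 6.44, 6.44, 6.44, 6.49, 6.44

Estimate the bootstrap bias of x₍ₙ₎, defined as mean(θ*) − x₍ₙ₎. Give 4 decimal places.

mean(θ*) = (6.44 + 6.49 + 6.49 + 6.49 + 6.49 + 6.44 + 6.44 + 6.44 + 6.49 + 6.44) / 10 = 6.46500
bias = 6.46500 − 6.49

bias = −0.0250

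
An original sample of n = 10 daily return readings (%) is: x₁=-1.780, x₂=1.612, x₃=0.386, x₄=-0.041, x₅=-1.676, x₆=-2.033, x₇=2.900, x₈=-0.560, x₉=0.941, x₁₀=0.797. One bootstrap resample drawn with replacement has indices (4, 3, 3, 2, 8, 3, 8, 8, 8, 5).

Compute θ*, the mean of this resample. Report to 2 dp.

Resample values: -0.041, 0.386, 0.386, 1.612, -0.560, 0.386, -0.560, -0.560, -0.560, -1.676.
Mean = ((-0.041) + 0.386 + 0.386 + 1.612 + (-0.560) + 0.386 + (-0.560) + (-0.560) + (-0.560) + (-1.676)) / 10 = -1.1870 / 10 = -0.12

θ* = -0.12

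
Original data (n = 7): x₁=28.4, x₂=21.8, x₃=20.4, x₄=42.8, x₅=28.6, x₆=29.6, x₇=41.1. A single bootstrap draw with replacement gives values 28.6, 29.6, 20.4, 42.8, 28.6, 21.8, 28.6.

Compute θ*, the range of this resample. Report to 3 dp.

θ* = 22.400

Range = 42.8 − 20.4 = 22.400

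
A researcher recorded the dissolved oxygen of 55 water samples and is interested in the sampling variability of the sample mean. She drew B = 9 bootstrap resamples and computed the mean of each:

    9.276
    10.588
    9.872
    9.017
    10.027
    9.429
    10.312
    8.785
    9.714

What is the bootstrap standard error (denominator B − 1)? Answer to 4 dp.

Bootstrap SE is the standard deviation of the 9 replicate means.
Mean of replicates: (9.276 + 10.588 + 9.872 + 9.017 + 10.027 + 9.429 + 10.312 + 8.785 + 9.714) / 9 = 87.02000 / 9 = 9.66889
Sum of squared deviations: (−0.39289)² + (+0.91911)² + (+0.20311)² + (−0.65189)² + (+0.35811)² + (−0.23989)² + (+0.64311)² + (−0.88389)² + (+0.04511)² = 2.84802
Variance = 2.84802 / 8 = 0.35600
SE* = √0.35600

SE* = 0.5967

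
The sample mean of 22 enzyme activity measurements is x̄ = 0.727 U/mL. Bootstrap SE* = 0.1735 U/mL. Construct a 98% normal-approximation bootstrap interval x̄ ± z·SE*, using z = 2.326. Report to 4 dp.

Margin = 2.326 × 0.1735 = 0.40356
Interval: 0.727 ± 0.40356

(0.3234, 1.1306)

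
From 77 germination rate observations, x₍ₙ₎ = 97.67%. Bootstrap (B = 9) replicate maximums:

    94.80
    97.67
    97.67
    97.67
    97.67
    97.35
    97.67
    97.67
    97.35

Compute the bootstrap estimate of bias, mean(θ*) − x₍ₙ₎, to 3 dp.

mean(θ*) = (94.80 + 97.67 + 97.67 + 97.67 + 97.67 + 97.35 + 97.67 + 97.67 + 97.35) / 9 = 97.2800
bias = 97.2800 − 97.67

bias = −0.390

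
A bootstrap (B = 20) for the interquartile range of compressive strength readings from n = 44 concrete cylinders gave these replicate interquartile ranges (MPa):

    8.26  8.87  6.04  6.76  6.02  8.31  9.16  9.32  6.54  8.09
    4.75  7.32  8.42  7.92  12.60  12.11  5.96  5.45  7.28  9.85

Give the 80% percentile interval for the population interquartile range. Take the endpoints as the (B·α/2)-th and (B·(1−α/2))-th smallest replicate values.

(5.45, 9.85)

Sorted replicates: 4.75, 5.45, 5.96, 6.02, 6.04, 6.54, 6.76, 7.28, 7.32, 7.92, 8.09, 8.26, 8.31, 8.42, 8.87, 9.16, 9.32, 9.85, 12.11, 12.60
α = 0.20; lower rank = 20 × 0.100 = 2; upper rank = 20 × 0.900 = 18.
The 2nd smallest replicate is 5.45; the 18th is 9.85.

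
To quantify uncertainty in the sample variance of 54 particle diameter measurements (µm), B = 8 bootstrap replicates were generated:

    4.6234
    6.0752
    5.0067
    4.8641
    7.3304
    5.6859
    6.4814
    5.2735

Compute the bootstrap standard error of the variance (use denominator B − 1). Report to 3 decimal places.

SE* = 0.920

Bootstrap SE is the standard deviation of the 8 replicate variances.
Mean of replicates: (4.6234 + 6.0752 + 5.0067 + 4.8641 + 7.3304 + 5.6859 + 6.4814 + 5.2735) / 8 = 45.34060 / 8 = 5.66758
Sum of squared deviations: (−1.04418)² + (+0.40762)² + (−0.66087)² + (−0.80348)² + (+1.66282)² + (+0.01832)² + (+0.81382)² + (−0.39407)² = 5.92172
Variance = 5.92172 / 7 = 0.84596
SE* = √0.84596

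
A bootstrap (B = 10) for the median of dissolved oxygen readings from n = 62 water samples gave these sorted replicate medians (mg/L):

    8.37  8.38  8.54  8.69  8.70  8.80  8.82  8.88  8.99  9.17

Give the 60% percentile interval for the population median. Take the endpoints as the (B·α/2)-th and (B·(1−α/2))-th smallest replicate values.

α = 0.40; lower rank = 10 × 0.200 = 2; upper rank = 10 × 0.800 = 8.
The 2nd smallest replicate is 8.38; the 8th is 8.88.

(8.38, 8.88)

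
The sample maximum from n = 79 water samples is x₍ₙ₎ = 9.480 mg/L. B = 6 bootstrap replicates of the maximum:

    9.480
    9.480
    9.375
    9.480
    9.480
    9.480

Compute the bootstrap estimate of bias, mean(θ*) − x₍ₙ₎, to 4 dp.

bias = −0.0175

mean(θ*) = (9.480 + 9.480 + 9.375 + 9.480 + 9.480 + 9.480) / 6 = 9.46250
bias = 9.46250 − 9.480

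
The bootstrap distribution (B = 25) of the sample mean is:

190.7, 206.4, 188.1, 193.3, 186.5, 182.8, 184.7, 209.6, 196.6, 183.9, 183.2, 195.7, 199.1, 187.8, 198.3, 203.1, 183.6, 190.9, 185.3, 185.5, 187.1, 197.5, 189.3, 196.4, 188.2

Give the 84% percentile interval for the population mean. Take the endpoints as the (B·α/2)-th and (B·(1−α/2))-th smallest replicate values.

Sorted replicates: 182.8, 183.2, 183.6, 183.9, 184.7, 185.3, 185.5, 186.5, 187.1, 187.8, 188.1, 188.2, 189.3, 190.7, 190.9, 193.3, 195.7, 196.4, 196.6, 197.5, 198.3, 199.1, 203.1, 206.4, 209.6
α = 0.16; lower rank = 25 × 0.080 = 2; upper rank = 25 × 0.920 = 23.
The 2nd smallest replicate is 183.2; the 23rd is 203.1.

(183.2, 203.1)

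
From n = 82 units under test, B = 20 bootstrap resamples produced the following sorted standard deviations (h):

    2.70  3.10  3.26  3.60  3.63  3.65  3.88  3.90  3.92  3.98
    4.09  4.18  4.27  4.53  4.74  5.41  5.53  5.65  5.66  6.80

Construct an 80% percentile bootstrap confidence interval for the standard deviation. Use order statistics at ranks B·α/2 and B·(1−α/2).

(3.10, 5.65)

α = 0.20; lower rank = 20 × 0.100 = 2; upper rank = 20 × 0.900 = 18.
The 2nd smallest replicate is 3.10; the 18th is 5.65.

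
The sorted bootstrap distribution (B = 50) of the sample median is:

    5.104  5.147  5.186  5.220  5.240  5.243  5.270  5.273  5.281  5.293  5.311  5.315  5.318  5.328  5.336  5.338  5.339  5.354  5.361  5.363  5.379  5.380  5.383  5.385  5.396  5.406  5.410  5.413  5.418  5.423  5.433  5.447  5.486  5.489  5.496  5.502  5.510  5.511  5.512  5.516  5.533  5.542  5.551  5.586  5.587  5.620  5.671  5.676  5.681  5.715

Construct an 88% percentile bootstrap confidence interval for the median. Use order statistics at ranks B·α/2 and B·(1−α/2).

α = 0.12; lower rank = 50 × 0.060 = 3; upper rank = 50 × 0.940 = 47.
The 3rd smallest replicate is 5.186; the 47th is 5.671.

(5.186, 5.671)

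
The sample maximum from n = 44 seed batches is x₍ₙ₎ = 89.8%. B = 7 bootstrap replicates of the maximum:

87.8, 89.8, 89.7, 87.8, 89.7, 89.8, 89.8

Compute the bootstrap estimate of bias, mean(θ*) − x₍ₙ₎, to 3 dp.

bias = −0.600

mean(θ*) = (87.8 + 89.8 + 89.7 + 87.8 + 89.7 + 89.8 + 89.8) / 7 = 89.2000
bias = 89.2000 − 89.8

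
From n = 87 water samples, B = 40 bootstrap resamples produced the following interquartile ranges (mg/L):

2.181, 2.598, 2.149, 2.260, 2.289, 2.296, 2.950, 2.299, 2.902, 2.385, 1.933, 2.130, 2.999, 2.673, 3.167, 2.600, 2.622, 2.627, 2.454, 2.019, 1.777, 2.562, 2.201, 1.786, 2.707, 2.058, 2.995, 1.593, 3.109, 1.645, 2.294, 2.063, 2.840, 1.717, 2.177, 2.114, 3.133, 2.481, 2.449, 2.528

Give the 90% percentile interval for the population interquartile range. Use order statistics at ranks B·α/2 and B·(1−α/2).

(1.645, 3.109)

Sorted replicates: 1.593, 1.645, 1.717, 1.777, 1.786, 1.933, 2.019, 2.058, 2.063, 2.114, 2.130, 2.149, 2.177, 2.181, 2.201, 2.260, 2.289, 2.294, 2.296, 2.299, 2.385, 2.449, 2.454, 2.481, 2.528, 2.562, 2.598, 2.600, 2.622, 2.627, 2.673, 2.707, 2.840, 2.902, 2.950, 2.995, 2.999, 3.109, 3.133, 3.167
α = 0.10; lower rank = 40 × 0.050 = 2; upper rank = 40 × 0.950 = 38.
The 2nd smallest replicate is 1.645; the 38th is 3.109.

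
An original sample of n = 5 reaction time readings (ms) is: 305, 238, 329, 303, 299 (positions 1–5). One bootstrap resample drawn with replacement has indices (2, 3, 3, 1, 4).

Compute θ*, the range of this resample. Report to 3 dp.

Resample values: 238, 329, 329, 305, 303.
Range = 329 − 238 = 91.000

θ* = 91.000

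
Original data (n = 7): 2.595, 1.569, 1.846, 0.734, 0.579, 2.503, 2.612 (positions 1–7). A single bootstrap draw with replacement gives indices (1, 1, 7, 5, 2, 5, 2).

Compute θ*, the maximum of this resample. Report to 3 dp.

θ* = 2.612

Resample values: 2.595, 2.595, 2.612, 0.579, 1.569, 0.579, 1.569.
Maximum = 2.612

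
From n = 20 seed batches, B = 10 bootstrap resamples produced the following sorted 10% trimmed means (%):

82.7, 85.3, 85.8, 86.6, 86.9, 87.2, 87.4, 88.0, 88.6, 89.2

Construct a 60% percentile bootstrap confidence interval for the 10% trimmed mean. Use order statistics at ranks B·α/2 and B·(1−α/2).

(85.3, 88.0)

α = 0.40; lower rank = 10 × 0.200 = 2; upper rank = 10 × 0.800 = 8.
The 2nd smallest replicate is 85.3; the 8th is 88.0.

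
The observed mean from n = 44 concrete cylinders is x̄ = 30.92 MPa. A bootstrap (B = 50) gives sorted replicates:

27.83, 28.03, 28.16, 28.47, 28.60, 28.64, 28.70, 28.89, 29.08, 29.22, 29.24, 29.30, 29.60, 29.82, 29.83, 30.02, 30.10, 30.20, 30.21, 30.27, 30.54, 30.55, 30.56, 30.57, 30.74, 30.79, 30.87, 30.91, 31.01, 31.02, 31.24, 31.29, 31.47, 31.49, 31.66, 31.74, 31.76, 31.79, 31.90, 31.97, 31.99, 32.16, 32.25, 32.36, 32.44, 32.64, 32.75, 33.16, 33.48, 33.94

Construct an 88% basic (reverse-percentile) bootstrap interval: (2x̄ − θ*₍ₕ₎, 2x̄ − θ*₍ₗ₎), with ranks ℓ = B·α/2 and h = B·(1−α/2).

Percentile endpoints at ranks 3 and 47: θ*₍3₎ = 28.16, θ*₍47₎ = 32.75.
Basic interval reflects these around x̄:
  lower = 2 × 30.92 − 32.75 = 29.09
  upper = 2 × 30.92 − 28.16 = 33.68

(29.09, 33.68)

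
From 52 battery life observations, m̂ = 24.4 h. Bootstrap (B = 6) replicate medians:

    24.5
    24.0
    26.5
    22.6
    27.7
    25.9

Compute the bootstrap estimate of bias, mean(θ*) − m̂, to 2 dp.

mean(θ*) = (24.5 + 24.0 + 26.5 + 22.6 + 27.7 + 25.9) / 6 = 25.200
bias = 25.200 − 24.4

bias = +0.80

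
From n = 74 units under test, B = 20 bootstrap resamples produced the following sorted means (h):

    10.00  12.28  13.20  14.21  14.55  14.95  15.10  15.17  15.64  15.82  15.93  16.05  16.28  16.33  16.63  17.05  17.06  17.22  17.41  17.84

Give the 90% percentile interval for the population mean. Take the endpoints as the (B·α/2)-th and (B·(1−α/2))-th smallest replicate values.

(10.00, 17.41)

α = 0.10; lower rank = 20 × 0.050 = 1; upper rank = 20 × 0.950 = 19.
The 1st smallest replicate is 10.00; the 19th is 17.41.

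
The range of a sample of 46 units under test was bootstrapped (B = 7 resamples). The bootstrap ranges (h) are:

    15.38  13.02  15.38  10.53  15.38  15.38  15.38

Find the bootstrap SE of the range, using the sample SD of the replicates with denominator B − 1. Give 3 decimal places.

Bootstrap SE is the standard deviation of the 7 replicate ranges.
Mean of replicates: (15.38 + 13.02 + 15.38 + 10.53 + 15.38 + 15.38 + 15.38) / 7 = 100.4500 / 7 = 14.3500
Sum of squared deviations: (+1.0300)² + (−1.3300)² + (+1.0300)² + (−3.8200)² + (+1.0300)² + (+1.0300)² + (+1.0300)² = 21.6658
Variance = 21.6658 / 6 = 3.6110
SE* = √3.6110

SE* = 1.900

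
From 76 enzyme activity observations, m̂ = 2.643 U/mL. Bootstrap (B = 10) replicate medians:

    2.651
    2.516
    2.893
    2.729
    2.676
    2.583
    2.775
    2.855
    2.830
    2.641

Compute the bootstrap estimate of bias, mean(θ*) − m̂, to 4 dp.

mean(θ*) = (2.651 + 2.516 + 2.893 + 2.729 + 2.676 + 2.583 + 2.775 + 2.855 + 2.830 + 2.641) / 10 = 2.71490
bias = 2.71490 − 2.643

bias = +0.0719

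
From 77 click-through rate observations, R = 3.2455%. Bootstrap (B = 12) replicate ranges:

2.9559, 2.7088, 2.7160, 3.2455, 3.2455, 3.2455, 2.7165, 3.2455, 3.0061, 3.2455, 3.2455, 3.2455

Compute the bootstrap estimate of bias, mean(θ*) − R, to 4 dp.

mean(θ*) = (2.9559 + 2.7088 + 2.7160 + 3.2455 + 3.2455 + 3.2455 + 2.7165 + 3.2455 + 3.0061 + 3.2455 + 3.2455 + 3.2455) / 12 = 3.06848
bias = 3.06848 − 3.2455

bias = −0.1770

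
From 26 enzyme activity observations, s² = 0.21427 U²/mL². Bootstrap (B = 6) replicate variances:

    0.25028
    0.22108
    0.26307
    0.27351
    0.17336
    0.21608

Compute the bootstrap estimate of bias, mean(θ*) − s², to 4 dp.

mean(θ*) = (0.25028 + 0.22108 + 0.26307 + 0.27351 + 0.17336 + 0.21608) / 6 = 0.23290
bias = 0.23290 − 0.21427

bias = +0.0186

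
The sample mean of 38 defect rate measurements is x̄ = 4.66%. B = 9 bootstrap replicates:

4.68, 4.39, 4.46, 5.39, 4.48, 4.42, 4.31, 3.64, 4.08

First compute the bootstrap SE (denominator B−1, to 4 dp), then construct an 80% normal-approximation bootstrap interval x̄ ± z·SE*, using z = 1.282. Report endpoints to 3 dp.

Mean of replicates = 4.4278; sum of squared deviations = 1.7502; SE* = √(1.7502/8) = 0.4677
Margin = 1.282 × 0.4677 = 0.5996
Interval: 4.66 ± 0.5996

(4.060, 5.260)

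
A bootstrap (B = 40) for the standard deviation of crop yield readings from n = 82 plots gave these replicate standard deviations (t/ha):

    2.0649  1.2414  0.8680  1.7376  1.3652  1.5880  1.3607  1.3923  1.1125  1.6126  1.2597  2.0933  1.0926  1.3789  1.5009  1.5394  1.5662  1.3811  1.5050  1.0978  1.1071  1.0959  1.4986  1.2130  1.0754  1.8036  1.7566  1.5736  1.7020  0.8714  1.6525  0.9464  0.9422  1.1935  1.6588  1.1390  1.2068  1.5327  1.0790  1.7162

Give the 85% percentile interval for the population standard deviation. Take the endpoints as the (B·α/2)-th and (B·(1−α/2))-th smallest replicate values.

Sorted replicates: 0.8680, 0.8714, 0.9422, 0.9464, 1.0754, 1.0790, 1.0926, 1.0959, 1.0978, 1.1071, 1.1125, 1.1390, 1.1935, 1.2068, 1.2130, 1.2414, 1.2597, 1.3607, 1.3652, 1.3789, 1.3811, 1.3923, 1.4986, 1.5009, 1.5050, 1.5327, 1.5394, 1.5662, 1.5736, 1.5880, 1.6126, 1.6525, 1.6588, 1.7020, 1.7162, 1.7376, 1.7566, 1.8036, 2.0649, 2.0933
α = 0.15; lower rank = 40 × 0.075 = 3; upper rank = 40 × 0.925 = 37.
The 3rd smallest replicate is 0.9422; the 37th is 1.7566.

(0.9422, 1.7566)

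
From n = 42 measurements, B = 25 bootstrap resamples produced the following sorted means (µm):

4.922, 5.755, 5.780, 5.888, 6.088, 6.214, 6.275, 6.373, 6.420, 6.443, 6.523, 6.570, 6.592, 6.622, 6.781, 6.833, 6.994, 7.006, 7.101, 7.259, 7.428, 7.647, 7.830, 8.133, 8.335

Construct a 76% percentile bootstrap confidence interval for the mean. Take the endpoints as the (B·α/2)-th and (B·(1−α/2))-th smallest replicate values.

α = 0.24; lower rank = 25 × 0.120 = 3; upper rank = 25 × 0.880 = 22.
The 3rd smallest replicate is 5.780; the 22nd is 7.647.

(5.780, 7.647)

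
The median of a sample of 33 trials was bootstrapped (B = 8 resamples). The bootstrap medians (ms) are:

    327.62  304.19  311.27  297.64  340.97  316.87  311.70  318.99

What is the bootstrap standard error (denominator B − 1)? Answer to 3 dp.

Bootstrap SE is the standard deviation of the 8 replicate medians.
Mean of replicates: (327.62 + 304.19 + 311.27 + 297.64 + 340.97 + 316.87 + 311.70 + 318.99) / 8 = 2529.2500 / 8 = 316.1562
Sum of squared deviations: (+11.4638)² + (−11.9663)² + (−4.8863)² + (−18.5163)² + (+24.8138)² + (+0.7138)² + (−4.4563)² + (+2.8338)² = 1285.4556
Variance = 1285.4556 / 7 = 183.6365
SE* = √183.6365

SE* = 13.551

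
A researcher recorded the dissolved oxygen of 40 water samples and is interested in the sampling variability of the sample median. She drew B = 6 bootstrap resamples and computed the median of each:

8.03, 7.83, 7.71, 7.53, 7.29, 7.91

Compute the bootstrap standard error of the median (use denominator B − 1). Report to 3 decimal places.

SE* = 0.270

Bootstrap SE is the standard deviation of the 6 replicate medians.
Mean of replicates: (8.03 + 7.83 + 7.71 + 7.53 + 7.29 + 7.91) / 6 = 46.3000 / 6 = 7.7167
Sum of squared deviations: (+0.3133)² + (+0.1133)² + (−0.0067)² + (−0.1867)² + (−0.4267)² + (+0.1933)² = 0.3653
Variance = 0.3653 / 5 = 0.0731
SE* = √0.0731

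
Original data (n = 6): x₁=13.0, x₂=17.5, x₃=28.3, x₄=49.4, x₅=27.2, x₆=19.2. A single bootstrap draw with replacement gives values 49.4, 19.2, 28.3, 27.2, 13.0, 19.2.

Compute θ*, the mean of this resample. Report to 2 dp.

Mean = (49.4 + 19.2 + 28.3 + 27.2 + 13.0 + 19.2) / 6 = 156.30 / 6 = 26.05

θ* = 26.05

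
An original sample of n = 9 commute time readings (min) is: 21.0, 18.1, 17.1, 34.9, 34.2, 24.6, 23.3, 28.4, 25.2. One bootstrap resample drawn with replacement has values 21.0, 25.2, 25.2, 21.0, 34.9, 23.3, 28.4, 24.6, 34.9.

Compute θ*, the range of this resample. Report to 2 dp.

θ* = 13.90

Range = 34.9 − 21.0 = 13.90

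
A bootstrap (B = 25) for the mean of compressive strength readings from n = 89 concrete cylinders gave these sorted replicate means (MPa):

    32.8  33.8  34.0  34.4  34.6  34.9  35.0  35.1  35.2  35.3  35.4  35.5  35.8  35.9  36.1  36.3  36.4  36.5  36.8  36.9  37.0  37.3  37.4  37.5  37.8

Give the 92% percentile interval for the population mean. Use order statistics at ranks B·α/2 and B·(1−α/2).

α = 0.08; lower rank = 25 × 0.040 = 1; upper rank = 25 × 0.960 = 24.
The 1st smallest replicate is 32.8; the 24th is 37.5.

(32.8, 37.5)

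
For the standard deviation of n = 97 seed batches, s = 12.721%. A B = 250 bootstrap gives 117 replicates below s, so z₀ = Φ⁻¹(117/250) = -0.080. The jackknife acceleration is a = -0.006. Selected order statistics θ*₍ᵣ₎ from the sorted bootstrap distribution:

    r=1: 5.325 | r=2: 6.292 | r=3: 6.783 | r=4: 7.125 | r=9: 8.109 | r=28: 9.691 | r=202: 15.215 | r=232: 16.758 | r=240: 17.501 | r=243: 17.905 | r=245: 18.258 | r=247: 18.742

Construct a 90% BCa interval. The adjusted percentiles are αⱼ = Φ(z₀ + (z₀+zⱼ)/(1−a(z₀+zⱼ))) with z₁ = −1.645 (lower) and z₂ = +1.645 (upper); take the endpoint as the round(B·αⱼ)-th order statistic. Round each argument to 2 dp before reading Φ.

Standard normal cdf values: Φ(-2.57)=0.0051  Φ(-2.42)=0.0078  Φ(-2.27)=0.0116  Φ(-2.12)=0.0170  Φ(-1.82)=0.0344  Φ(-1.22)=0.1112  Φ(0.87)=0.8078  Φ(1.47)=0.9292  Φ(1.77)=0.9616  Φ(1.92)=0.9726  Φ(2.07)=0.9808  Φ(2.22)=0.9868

Lower: z₀ + z₁ = -0.080 + (-1.645) = -1.725; 1 − a(z₀+z₁) = 1 − (-0.006)(-1.725) = 0.9897; argument = -0.080 + (-1.725)/0.9897 = -1.8230 → -1.82.
α₁ = Φ(-1.82) = 0.0344; rank = round(250 × 0.0344) = 9; θ*₍9₎ = 8.109.
Upper: z₀ + z₂ = 1.565; 1 − a(z₀+z₂) = 1.0094; argument = 1.4704 → 1.47; α₂ = 0.9292; rank = 232; θ*₍232₎ = 16.758.

(8.109, 16.758)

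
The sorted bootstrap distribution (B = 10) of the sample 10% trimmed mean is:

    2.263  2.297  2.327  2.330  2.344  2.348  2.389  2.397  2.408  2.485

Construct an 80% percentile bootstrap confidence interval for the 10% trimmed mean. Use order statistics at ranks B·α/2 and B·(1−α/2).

α = 0.20; lower rank = 10 × 0.100 = 1; upper rank = 10 × 0.900 = 9.
The 1st smallest replicate is 2.263; the 9th is 2.408.

(2.263, 2.408)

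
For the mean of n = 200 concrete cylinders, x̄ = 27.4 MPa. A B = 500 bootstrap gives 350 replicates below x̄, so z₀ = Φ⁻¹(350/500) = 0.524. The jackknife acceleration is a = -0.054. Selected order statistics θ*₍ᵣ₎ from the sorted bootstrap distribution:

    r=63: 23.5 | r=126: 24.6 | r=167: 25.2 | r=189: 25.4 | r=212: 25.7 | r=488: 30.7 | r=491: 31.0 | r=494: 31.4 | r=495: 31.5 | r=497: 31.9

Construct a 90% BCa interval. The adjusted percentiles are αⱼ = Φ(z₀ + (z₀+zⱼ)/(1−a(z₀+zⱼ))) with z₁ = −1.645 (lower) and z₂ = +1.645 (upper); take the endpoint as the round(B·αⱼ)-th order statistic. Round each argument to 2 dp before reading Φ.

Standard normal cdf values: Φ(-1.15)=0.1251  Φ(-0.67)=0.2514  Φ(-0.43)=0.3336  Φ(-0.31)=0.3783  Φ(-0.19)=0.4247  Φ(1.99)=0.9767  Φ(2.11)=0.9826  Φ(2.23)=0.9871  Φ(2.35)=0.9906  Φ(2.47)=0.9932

(24.6, 31.9)

Lower: z₀ + z₁ = 0.524 + (-1.645) = -1.121; 1 − a(z₀+z₁) = 1 − (-0.054)(-1.121) = 0.9395; argument = 0.524 + (-1.121)/0.9395 = -0.6692 → -0.67.
α₁ = Φ(-0.67) = 0.2514; rank = round(500 × 0.2514) = 126; θ*₍126₎ = 24.6.
Upper: z₀ + z₂ = 2.169; 1 − a(z₀+z₂) = 1.1171; argument = 2.4656 → 2.47; α₂ = 0.9932; rank = 497; θ*₍497₎ = 31.9.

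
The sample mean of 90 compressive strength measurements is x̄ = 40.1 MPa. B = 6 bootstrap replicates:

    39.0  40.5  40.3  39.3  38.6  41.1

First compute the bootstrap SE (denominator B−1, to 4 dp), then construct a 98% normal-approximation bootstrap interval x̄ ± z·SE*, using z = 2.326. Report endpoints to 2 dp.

Mean of replicates = 39.8000; sum of squared deviations = 4.7600; SE* = √(4.7600/5) = 0.9757
Margin = 2.326 × 0.9757 = 2.269
Interval: 40.1 ± 2.269

(37.83, 42.37)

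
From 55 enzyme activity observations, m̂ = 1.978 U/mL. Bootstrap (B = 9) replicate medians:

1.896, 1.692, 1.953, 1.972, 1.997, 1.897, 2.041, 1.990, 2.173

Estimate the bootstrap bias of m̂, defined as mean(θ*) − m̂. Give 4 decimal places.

mean(θ*) = (1.896 + 1.692 + 1.953 + 1.972 + 1.997 + 1.897 + 2.041 + 1.990 + 2.173) / 9 = 1.95678
bias = 1.95678 − 1.978

bias = −0.0212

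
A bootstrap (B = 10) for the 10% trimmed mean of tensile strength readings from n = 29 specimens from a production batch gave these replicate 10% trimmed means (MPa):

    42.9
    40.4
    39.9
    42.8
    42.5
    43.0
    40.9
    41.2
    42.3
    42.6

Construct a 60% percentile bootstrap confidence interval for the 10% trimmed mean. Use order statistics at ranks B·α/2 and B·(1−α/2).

Sorted replicates: 39.9, 40.4, 40.9, 41.2, 42.3, 42.5, 42.6, 42.8, 42.9, 43.0
α = 0.40; lower rank = 10 × 0.200 = 2; upper rank = 10 × 0.800 = 8.
The 2nd smallest replicate is 40.4; the 8th is 42.8.

(40.4, 42.8)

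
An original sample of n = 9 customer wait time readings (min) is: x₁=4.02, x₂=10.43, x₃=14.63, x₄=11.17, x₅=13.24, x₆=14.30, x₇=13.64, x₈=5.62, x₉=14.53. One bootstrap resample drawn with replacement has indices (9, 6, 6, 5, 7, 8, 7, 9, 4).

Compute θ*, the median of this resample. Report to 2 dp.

Resample values: 14.53, 14.30, 14.30, 13.24, 13.64, 5.62, 13.64, 14.53, 11.17.
Sorted: 5.62, 11.17, 13.24, 13.64, 13.64, 14.30, 14.30, 14.53, 14.53
Median = middle value = 13.64

θ* = 13.64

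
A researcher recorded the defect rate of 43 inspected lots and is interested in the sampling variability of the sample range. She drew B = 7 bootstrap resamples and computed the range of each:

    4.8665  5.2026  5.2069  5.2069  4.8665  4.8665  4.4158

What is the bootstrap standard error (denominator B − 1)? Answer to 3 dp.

Bootstrap SE is the standard deviation of the 7 replicate ranges.
Mean of replicates: (4.8665 + 5.2026 + 5.2069 + 5.2069 + 4.8665 + 4.8665 + 4.4158) / 7 = 34.63170 / 7 = 4.94739
Sum of squared deviations: (−0.08089)² + (+0.25521)² + (+0.25951)² + (+0.25951)² + (−0.08089)² + (−0.08089)² + (−0.53159)² = 0.50204
Variance = 0.50204 / 6 = 0.08367
SE* = √0.08367

SE* = 0.289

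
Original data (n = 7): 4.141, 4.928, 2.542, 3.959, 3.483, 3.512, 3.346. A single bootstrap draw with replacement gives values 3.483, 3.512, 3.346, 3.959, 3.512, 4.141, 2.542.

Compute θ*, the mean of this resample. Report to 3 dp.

θ* = 3.499

Mean = (3.483 + 3.512 + 3.346 + 3.959 + 3.512 + 4.141 + 2.542) / 7 = 24.4950 / 7 = 3.499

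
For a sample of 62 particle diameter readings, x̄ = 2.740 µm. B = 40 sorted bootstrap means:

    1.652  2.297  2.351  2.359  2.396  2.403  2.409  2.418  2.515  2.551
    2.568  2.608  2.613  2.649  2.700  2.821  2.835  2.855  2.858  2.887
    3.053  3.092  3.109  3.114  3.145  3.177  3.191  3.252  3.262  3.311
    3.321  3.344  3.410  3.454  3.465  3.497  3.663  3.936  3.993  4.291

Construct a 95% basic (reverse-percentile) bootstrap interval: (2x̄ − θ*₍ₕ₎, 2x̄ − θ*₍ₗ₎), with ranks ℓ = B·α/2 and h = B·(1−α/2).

(1.487, 3.828)

Percentile endpoints at ranks 1 and 39: θ*₍1₎ = 1.652, θ*₍39₎ = 3.993.
Basic interval reflects these around x̄:
  lower = 2 × 2.740 − 3.993 = 1.487
  upper = 2 × 2.740 − 1.652 = 3.828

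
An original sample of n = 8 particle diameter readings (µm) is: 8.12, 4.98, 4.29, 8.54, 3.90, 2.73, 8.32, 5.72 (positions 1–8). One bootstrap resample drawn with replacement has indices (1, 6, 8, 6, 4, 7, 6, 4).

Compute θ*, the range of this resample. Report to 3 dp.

θ* = 5.810

Resample values: 8.12, 2.73, 5.72, 2.73, 8.54, 8.32, 2.73, 8.54.
Range = 8.54 − 2.73 = 5.810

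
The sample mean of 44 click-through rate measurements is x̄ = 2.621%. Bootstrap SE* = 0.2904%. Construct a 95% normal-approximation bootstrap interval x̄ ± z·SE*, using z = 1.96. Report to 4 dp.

Margin = 1.96 × 0.2904 = 0.56918
Interval: 2.621 ± 0.56918

(2.0518, 3.1902)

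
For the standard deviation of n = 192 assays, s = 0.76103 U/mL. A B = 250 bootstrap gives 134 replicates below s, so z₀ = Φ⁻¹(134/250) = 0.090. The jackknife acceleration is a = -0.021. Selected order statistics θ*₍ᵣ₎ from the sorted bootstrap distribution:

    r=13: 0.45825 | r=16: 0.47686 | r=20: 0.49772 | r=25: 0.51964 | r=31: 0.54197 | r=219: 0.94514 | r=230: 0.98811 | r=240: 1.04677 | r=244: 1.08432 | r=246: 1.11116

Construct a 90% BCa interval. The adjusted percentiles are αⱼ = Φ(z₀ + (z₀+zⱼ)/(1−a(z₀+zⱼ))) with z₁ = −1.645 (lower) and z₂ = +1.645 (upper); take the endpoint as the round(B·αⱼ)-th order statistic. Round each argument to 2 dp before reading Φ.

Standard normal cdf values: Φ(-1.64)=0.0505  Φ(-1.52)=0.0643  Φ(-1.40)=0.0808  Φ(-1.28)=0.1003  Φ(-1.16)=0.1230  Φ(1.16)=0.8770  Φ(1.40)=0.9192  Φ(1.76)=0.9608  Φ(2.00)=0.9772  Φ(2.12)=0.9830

(0.47686, 1.04677)

Lower: z₀ + z₁ = 0.090 + (-1.645) = -1.555; 1 − a(z₀+z₁) = 1 − (-0.021)(-1.555) = 0.9673; argument = 0.090 + (-1.555)/0.9673 = -1.5175 → -1.52.
α₁ = Φ(-1.52) = 0.0643; rank = round(250 × 0.0643) = 16; θ*₍16₎ = 0.47686.
Upper: z₀ + z₂ = 1.735; 1 − a(z₀+z₂) = 1.0364; argument = 1.7640 → 1.76; α₂ = 0.9608; rank = 240; θ*₍240₎ = 1.04677.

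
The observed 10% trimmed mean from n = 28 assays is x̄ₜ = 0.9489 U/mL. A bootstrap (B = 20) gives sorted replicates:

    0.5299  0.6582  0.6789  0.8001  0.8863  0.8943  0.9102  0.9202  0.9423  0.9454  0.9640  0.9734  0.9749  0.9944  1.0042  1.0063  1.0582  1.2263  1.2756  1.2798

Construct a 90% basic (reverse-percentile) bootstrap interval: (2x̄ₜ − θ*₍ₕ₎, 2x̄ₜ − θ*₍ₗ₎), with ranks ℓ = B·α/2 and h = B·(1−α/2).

(0.6222, 1.3679)

Percentile endpoints at ranks 1 and 19: θ*₍1₎ = 0.5299, θ*₍19₎ = 1.2756.
Basic interval reflects these around x̄ₜ:
  lower = 2 × 0.9489 − 1.2756 = 0.6222
  upper = 2 × 0.9489 − 0.5299 = 1.3679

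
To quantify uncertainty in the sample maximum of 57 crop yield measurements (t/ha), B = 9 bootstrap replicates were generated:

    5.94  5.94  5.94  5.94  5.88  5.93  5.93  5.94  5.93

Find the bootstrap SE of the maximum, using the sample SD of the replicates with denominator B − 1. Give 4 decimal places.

SE* = 0.0194

Bootstrap SE is the standard deviation of the 9 replicate maximums.
Mean of replicates: (5.94 + 5.94 + 5.94 + 5.94 + 5.88 + 5.93 + 5.93 + 5.94 + 5.93) / 9 = 53.370000 / 9 = 5.930000
Sum of squared deviations: (+0.010000)² + (+0.010000)² + (+0.010000)² + (+0.010000)² + (−0.050000)² + (−0.000000)² + (−0.000000)² + (+0.010000)² + (−0.000000)² = 0.003000
Variance = 0.003000 / 8 = 0.000375
SE* = √0.000375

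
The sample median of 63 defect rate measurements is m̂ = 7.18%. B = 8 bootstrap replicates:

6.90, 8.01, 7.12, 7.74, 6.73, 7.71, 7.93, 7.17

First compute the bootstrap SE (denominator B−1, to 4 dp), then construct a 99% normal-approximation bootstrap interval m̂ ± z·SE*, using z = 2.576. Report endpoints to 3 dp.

(5.913, 8.447)

Mean of replicates = 7.4138; sum of squared deviations = 1.6934; SE* = √(1.6934/7) = 0.4918
Margin = 2.576 × 0.4918 = 1.2669
Interval: 7.18 ± 1.2669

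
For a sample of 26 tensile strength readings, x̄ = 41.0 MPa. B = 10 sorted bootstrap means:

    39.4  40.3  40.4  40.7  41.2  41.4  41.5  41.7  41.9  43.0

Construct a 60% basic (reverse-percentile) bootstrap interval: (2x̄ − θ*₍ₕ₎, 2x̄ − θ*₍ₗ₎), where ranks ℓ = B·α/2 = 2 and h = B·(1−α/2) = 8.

(40.3, 41.7)

Percentile endpoints at ranks 2 and 8: θ*₍2₎ = 40.3, θ*₍8₎ = 41.7.
Basic interval reflects these around x̄:
  lower = 2 × 41.0 − 41.7 = 40.3
  upper = 2 × 41.0 − 40.3 = 41.7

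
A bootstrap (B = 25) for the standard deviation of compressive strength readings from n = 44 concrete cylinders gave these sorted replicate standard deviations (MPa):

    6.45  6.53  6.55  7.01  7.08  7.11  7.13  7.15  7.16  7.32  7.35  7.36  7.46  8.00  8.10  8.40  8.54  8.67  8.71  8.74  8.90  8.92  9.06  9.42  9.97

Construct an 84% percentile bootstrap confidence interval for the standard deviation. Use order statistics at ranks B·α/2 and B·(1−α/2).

(6.53, 9.06)

α = 0.16; lower rank = 25 × 0.080 = 2; upper rank = 25 × 0.920 = 23.
The 2nd smallest replicate is 6.53; the 23rd is 9.06.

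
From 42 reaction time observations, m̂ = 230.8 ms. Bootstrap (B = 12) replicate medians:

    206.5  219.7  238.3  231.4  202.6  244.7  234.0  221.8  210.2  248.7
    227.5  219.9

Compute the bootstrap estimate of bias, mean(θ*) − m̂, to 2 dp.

bias = −5.36

mean(θ*) = (206.5 + 219.7 + 238.3 + 231.4 + 202.6 + 244.7 + 234.0 + 221.8 + 210.2 + 248.7 + 227.5 + 219.9) / 12 = 225.442
bias = 225.442 − 230.8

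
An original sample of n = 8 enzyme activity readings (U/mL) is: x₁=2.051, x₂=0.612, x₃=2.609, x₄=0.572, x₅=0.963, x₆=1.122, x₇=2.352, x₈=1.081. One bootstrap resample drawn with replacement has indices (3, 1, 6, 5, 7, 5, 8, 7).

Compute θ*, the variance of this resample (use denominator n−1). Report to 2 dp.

Resample values: 2.609, 2.051, 1.122, 0.963, 2.352, 0.963, 1.081, 2.352.
Mean = 1.6866; sum of squared deviations = 3.6018
s² = 3.6018 / 7 = 0.5145

θ* = 0.51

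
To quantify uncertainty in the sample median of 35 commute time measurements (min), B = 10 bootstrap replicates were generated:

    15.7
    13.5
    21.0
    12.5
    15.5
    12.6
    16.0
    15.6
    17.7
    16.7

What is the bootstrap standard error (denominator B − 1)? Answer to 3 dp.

Bootstrap SE is the standard deviation of the 10 replicate medians.
Mean of replicates: (15.7 + 13.5 + 21.0 + 12.5 + 15.5 + 12.6 + 16.0 + 15.6 + 17.7 + 16.7) / 10 = 156.8000 / 10 = 15.6800
Sum of squared deviations: (+0.0200)² + (−2.1800)² + (+5.3200)² + (−3.1800)² + (−0.1800)² + (−3.0800)² + (+0.3200)² + (−0.0800)² + (+2.0200)² + (+1.0200)² = 57.9160
Variance = 57.9160 / 9 = 6.4351
SE* = √6.4351

SE* = 2.537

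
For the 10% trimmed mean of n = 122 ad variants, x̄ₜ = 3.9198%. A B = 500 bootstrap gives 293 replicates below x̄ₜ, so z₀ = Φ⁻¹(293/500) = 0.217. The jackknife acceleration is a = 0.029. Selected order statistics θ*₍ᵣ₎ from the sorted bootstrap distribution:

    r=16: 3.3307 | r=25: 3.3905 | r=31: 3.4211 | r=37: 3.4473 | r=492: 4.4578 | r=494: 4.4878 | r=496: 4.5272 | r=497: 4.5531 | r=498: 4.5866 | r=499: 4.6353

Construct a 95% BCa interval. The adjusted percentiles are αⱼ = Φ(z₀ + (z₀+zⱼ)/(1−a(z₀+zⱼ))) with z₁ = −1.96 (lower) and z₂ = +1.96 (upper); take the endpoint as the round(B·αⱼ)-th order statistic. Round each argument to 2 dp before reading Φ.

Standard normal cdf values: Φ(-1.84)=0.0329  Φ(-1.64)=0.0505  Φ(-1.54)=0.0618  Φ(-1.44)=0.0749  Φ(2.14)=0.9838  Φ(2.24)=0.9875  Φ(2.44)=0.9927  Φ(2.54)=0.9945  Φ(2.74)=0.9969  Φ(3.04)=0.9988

Lower: z₀ + z₁ = 0.217 + (-1.960) = -1.743; 1 − a(z₀+z₁) = 1 − (0.029)(-1.743) = 1.0505; argument = 0.217 + (-1.743)/1.0505 = -1.4421 → -1.44.
α₁ = Φ(-1.44) = 0.0749; rank = round(500 × 0.0749) = 37; θ*₍37₎ = 3.4473.
Upper: z₀ + z₂ = 2.177; 1 − a(z₀+z₂) = 0.9369; argument = 2.5407 → 2.54; α₂ = 0.9945; rank = 497; θ*₍497₎ = 4.5531.

(3.4473, 4.5531)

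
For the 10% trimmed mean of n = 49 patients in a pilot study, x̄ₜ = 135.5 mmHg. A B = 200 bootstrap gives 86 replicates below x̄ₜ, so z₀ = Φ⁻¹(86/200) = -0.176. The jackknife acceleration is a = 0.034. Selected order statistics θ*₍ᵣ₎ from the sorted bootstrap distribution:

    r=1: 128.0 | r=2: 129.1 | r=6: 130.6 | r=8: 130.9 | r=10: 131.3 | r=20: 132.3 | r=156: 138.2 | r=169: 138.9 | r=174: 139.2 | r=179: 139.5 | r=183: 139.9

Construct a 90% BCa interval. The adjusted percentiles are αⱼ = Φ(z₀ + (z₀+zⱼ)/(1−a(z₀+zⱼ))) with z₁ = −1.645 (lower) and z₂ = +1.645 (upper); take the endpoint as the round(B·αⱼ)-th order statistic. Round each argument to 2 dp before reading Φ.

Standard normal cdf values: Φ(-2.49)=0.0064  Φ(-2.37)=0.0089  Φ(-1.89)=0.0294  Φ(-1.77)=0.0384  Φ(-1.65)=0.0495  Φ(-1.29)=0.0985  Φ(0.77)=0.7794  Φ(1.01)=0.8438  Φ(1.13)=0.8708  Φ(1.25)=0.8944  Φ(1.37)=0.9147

Lower: z₀ + z₁ = -0.176 + (-1.645) = -1.821; 1 − a(z₀+z₁) = 1 − (0.034)(-1.821) = 1.0619; argument = -0.176 + (-1.821)/1.0619 = -1.8908 → -1.89.
α₁ = Φ(-1.89) = 0.0294; rank = round(200 × 0.0294) = 6; θ*₍6₎ = 130.6.
Upper: z₀ + z₂ = 1.469; 1 − a(z₀+z₂) = 0.9501; argument = 1.3702 → 1.37; α₂ = 0.9147; rank = 183; θ*₍183₎ = 139.9.

(130.6, 139.9)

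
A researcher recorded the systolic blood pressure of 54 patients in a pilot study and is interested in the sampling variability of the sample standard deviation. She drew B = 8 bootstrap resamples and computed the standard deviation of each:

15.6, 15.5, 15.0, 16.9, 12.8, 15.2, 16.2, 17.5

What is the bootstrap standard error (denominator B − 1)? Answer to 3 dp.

SE* = 1.416

Bootstrap SE is the standard deviation of the 8 replicate standard deviations.
Mean of replicates: (15.6 + 15.5 + 15.0 + 16.9 + 12.8 + 15.2 + 16.2 + 17.5) / 8 = 124.7000 / 8 = 15.5875
Sum of squared deviations: (+0.0125)² + (−0.0875)² + (−0.5875)² + (+1.3125)² + (−2.7875)² + (−0.3875)² + (+0.6125)² + (+1.9125)² = 14.0287
Variance = 14.0287 / 7 = 2.0041
SE* = √2.0041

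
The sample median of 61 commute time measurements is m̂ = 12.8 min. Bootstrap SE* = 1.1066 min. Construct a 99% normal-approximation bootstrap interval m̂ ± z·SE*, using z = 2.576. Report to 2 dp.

(9.95, 15.65)

Margin = 2.576 × 1.1066 = 2.851
Interval: 12.8 ± 2.851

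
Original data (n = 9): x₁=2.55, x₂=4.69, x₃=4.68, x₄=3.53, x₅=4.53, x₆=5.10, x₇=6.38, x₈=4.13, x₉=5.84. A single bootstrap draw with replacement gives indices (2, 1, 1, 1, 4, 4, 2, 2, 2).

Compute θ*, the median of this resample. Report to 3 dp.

Resample values: 4.69, 2.55, 2.55, 2.55, 3.53, 3.53, 4.69, 4.69, 4.69.
Sorted: 2.55, 2.55, 2.55, 3.53, 3.53, 4.69, 4.69, 4.69, 4.69
Median = middle value = 3.530

θ* = 3.530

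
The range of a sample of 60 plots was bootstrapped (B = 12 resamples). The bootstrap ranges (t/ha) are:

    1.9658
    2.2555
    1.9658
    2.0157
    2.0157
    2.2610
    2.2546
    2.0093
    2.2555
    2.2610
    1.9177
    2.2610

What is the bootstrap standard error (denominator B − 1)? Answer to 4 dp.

Bootstrap SE is the standard deviation of the 12 replicate ranges.
Mean of replicates: (1.9658 + 2.2555 + 1.9658 + 2.0157 + 2.0157 + 2.2610 + 2.2546 + 2.0093 + 2.2555 + 2.2610 + 1.9177 + 2.2610) / 12 = 25.43860 / 12 = 2.11988
Sum of squared deviations: (−0.15408)² + (+0.13562)² + (−0.15408)² + (−0.10418)² + (−0.10418)² + (+0.14112)² + (+0.13472)² + (−0.11058)² + (+0.13562)² + (+0.14112)² + (−0.20218)² + (+0.14112)² = 0.23697
Variance = 0.23697 / 11 = 0.02154
SE* = √0.02154

SE* = 0.1468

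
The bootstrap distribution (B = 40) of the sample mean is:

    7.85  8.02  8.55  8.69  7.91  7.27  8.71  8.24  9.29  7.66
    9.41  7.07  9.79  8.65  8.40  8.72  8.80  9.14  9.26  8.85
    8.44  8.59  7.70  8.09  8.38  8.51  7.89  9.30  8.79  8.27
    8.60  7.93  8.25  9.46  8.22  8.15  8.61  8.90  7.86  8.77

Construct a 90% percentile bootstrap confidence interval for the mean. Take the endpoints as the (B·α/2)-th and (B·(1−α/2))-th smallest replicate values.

(7.27, 9.41)

Sorted replicates: 7.07, 7.27, 7.66, 7.70, 7.85, 7.86, 7.89, 7.91, 7.93, 8.02, 8.09, 8.15, 8.22, 8.24, 8.25, 8.27, 8.38, 8.40, 8.44, 8.51, 8.55, 8.59, 8.60, 8.61, 8.65, 8.69, 8.71, 8.72, 8.77, 8.79, 8.80, 8.85, 8.90, 9.14, 9.26, 9.29, 9.30, 9.41, 9.46, 9.79
α = 0.10; lower rank = 40 × 0.050 = 2; upper rank = 40 × 0.950 = 38.
The 2nd smallest replicate is 7.27; the 38th is 9.41.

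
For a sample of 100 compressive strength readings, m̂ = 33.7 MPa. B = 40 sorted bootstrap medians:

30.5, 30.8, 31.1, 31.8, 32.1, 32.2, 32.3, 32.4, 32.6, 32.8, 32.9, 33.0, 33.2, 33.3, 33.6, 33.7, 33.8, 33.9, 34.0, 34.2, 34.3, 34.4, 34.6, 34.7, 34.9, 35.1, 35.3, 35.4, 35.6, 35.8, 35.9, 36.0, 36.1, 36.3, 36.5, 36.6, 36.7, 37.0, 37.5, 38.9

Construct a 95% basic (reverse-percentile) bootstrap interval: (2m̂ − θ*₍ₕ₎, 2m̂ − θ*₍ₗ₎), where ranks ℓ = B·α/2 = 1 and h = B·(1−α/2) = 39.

(29.9, 36.9)

Percentile endpoints at ranks 1 and 39: θ*₍1₎ = 30.5, θ*₍39₎ = 37.5.
Basic interval reflects these around m̂:
  lower = 2 × 33.7 − 37.5 = 29.9
  upper = 2 × 33.7 − 30.5 = 36.9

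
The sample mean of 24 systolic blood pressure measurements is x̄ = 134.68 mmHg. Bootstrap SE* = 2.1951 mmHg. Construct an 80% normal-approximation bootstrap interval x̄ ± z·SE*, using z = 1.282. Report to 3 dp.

(131.866, 137.494)

Margin = 1.282 × 2.1951 = 2.8141
Interval: 134.68 ± 2.8141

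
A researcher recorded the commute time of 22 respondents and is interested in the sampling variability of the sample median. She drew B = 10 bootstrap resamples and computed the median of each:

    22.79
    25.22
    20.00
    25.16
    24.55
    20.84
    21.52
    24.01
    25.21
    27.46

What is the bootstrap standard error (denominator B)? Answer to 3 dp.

Bootstrap SE is the standard deviation of the 10 replicate medians.
Mean of replicates: (22.79 + 25.22 + 20.00 + 25.16 + 24.55 + 20.84 + 21.52 + 24.01 + 25.21 + 27.46) / 10 = 236.7600 / 10 = 23.6760
Sum of squared deviations: (−0.8860)² + (+1.5440)² + (−3.6760)² + (+1.4840)² + (+0.8740)² + (−2.8360)² + (−2.1560)² + (+0.3340)² + (+1.5340)² + (+3.7840)² = 49.1226
Variance = 49.1226 / 10 = 4.9123
SE* = √4.9123

SE* = 2.216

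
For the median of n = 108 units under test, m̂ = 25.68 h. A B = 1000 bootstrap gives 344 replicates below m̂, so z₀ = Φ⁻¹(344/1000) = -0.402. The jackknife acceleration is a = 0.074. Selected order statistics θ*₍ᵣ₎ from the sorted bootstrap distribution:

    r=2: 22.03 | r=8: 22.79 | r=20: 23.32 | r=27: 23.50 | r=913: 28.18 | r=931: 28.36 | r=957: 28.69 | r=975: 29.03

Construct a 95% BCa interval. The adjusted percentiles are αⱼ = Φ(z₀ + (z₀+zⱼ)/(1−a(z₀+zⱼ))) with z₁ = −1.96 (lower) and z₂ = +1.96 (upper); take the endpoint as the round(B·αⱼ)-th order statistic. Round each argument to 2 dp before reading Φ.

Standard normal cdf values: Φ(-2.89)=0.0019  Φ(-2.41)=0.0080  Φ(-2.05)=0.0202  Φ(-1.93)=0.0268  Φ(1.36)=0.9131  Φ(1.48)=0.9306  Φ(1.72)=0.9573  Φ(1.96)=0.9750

Lower: z₀ + z₁ = -0.402 + (-1.960) = -2.362; 1 − a(z₀+z₁) = 1 − (0.074)(-2.362) = 1.1748; argument = -0.402 + (-2.362)/1.1748 = -2.4126 → -2.41.
α₁ = Φ(-2.41) = 0.0080; rank = round(1000 × 0.0080) = 8; θ*₍8₎ = 22.79.
Upper: z₀ + z₂ = 1.558; 1 − a(z₀+z₂) = 0.8847; argument = 1.3590 → 1.36; α₂ = 0.9131; rank = 913; θ*₍913₎ = 28.18.

(22.79, 28.18)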